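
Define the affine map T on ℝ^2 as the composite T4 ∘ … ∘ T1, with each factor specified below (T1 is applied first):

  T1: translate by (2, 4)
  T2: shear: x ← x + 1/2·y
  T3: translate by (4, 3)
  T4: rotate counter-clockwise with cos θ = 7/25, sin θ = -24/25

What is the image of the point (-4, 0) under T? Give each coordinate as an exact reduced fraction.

T1 translate by (2, 4): (-4, 0) → (-2, 4)
T2 shear: x ← x + 1/2·y: (-2, 4) → (0, 4)
T3 translate by (4, 3): (0, 4) → (4, 7)
T4 rotate counter-clockwise with cos θ = 7/25, sin θ = -24/25: (4, 7) → (196/25, -47/25)

T(p) = (196/25, -47/25)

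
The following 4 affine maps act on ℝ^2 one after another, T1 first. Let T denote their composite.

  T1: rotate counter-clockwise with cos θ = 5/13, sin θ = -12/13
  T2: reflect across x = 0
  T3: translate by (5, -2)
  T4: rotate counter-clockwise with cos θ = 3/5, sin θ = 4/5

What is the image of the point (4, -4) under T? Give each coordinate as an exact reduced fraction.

T(p) = (131/13, 18/13)

T1 rotate counter-clockwise with cos θ = 5/13, sin θ = -12/13: (4, -4) → (-28/13, -68/13)
T2 reflect across x = 0: (-28/13, -68/13) → (28/13, -68/13)
T3 translate by (5, -2): (28/13, -68/13) → (93/13, -94/13)
T4 rotate counter-clockwise with cos θ = 3/5, sin θ = 4/5: (93/13, -94/13) → (131/13, 18/13)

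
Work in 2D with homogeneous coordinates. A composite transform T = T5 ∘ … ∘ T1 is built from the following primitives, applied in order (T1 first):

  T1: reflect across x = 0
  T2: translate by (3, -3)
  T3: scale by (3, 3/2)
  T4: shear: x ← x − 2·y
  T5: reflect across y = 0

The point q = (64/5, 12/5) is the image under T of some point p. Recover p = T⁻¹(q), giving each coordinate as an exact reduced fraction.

p = (1/3, 7/5)

T1 = [-1 0 0; 0 1 0; 0 0 1]
T2·T1 = [-1 0 3; 0 1 -3; 0 0 1]
T3·…·T1 = [-3 0 9; 0 3/2 -9/2; 0 0 1]
T4·…·T1 = [-3 -3 18; 0 3/2 -9/2; 0 0 1]
T5·…·T1 = [-3 -3 18; 0 -3/2 9/2; 0 0 1]
det M = 9/2; M⁻¹ = [-1/3 2/3 3; 0 -2/3 3; 0 0 1]
M⁻¹ · (64/5, 12/5)ᵀ = (1/3, 7/5)ᵀ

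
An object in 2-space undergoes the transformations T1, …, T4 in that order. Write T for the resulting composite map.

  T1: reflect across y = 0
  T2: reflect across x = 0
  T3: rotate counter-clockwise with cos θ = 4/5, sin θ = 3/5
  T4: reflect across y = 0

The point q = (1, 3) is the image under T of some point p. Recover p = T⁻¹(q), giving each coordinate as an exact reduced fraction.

T1 = [1 0 0; 0 -1 0; 0 0 1]
T2·T1 = [-1 0 0; 0 -1 0; 0 0 1]
T3·…·T1 = [-4/5 3/5 0; -3/5 -4/5 0; 0 0 1]
T4·…·T1 = [-4/5 3/5 0; 3/5 4/5 0; 0 0 1]
det M = -1; M⁻¹ = [-4/5 3/5 0; 3/5 4/5 0; 0 0 1]
M⁻¹ · (1, 3)ᵀ = (1, 3)ᵀ

p = (1, 3)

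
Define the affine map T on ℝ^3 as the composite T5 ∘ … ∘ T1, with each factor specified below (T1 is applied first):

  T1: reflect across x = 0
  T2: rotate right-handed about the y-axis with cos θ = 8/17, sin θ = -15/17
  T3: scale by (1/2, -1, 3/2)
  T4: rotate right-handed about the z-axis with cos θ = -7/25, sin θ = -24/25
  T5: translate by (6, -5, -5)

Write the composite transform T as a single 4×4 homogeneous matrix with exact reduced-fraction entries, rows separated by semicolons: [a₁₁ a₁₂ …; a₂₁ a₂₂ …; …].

T = [28/425 -24/25 21/170 6; 96/425 7/25 36/85 -5; -45/34 0 12/17 -5; 0 0 0 1]

T1 = [-1 0 0 0; 0 1 0 0; 0 0 1 0; 0 0 0 1]
T2·T1 = [-8/17 0 -15/17 0; 0 1 0 0; -15/17 0 8/17 0; 0 0 0 1]
T3·…·T1 = [-4/17 0 -15/34 0; 0 -1 0 0; -45/34 0 12/17 0; 0 0 0 1]
T4·…·T1 = [28/425 -24/25 21/170 0; 96/425 7/25 36/85 0; -45/34 0 12/17 0; 0 0 0 1]
T5·…·T1 = [28/425 -24/25 21/170 6; 96/425 7/25 36/85 -5; -45/34 0 12/17 -5; 0 0 0 1]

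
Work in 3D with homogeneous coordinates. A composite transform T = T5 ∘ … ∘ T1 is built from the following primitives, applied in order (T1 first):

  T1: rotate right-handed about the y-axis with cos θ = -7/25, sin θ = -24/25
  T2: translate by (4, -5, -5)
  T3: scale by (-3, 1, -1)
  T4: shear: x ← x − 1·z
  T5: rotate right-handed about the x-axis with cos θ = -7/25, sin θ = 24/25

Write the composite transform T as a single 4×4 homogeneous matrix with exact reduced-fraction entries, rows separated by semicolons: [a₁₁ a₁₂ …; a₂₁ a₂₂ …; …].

T = [9/5 0 13/5 -17; 576/625 -7/25 -168/625 -17/5; 168/625 24/25 -49/625 -31/5; 0 0 0 1]

T1 = [-7/25 0 -24/25 0; 0 1 0 0; 24/25 0 -7/25 0; 0 0 0 1]
T2·T1 = [-7/25 0 -24/25 4; 0 1 0 -5; 24/25 0 -7/25 -5; 0 0 0 1]
T3·…·T1 = [21/25 0 72/25 -12; 0 1 0 -5; -24/25 0 7/25 5; 0 0 0 1]
T4·…·T1 = [9/5 0 13/5 -17; 0 1 0 -5; -24/25 0 7/25 5; 0 0 0 1]
T5·…·T1 = [9/5 0 13/5 -17; 576/625 -7/25 -168/625 -17/5; 168/625 24/25 -49/625 -31/5; 0 0 0 1]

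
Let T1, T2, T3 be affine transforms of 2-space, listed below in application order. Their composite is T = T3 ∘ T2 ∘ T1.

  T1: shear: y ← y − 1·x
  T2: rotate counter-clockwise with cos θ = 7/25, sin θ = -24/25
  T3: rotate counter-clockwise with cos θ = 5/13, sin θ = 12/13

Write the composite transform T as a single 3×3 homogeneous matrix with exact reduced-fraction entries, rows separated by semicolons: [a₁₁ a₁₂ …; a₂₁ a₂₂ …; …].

T = [287/325 36/325 0; -359/325 323/325 0; 0 0 1]

T1 = [1 0 0; -1 1 0; 0 0 1]
T2·T1 = [-17/25 24/25 0; -31/25 7/25 0; 0 0 1]
T3·…·T1 = [287/325 36/325 0; -359/325 323/325 0; 0 0 1]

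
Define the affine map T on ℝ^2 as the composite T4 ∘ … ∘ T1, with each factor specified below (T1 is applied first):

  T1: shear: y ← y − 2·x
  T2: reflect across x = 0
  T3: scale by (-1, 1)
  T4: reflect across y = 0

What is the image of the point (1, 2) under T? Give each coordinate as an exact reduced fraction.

T(p) = (1, 0)

T1 shear: y ← y − 2·x: (1, 2) → (1, 0)
T2 reflect across x = 0: (1, 0) → (-1, 0)
T3 scale by (-1, 1): (-1, 0) → (1, 0)
T4 reflect across y = 0: (1, 0) → (1, 0)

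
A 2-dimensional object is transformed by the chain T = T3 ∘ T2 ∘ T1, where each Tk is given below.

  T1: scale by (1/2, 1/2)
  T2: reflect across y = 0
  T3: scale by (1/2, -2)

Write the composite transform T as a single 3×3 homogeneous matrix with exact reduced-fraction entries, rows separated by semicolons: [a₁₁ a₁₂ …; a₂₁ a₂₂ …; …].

T1 = [1/2 0 0; 0 1/2 0; 0 0 1]
T2·T1 = [1/2 0 0; 0 -1/2 0; 0 0 1]
T3·…·T1 = [1/4 0 0; 0 1 0; 0 0 1]

T = [1/4 0 0; 0 1 0; 0 0 1]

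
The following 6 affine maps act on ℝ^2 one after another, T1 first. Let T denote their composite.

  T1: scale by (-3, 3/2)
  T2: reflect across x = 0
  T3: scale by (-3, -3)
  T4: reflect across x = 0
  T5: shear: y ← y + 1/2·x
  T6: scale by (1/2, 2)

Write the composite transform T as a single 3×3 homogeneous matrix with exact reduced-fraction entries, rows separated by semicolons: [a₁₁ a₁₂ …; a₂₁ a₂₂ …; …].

T = [9/2 0 0; 9 -9 0; 0 0 1]

T1 = [-3 0 0; 0 3/2 0; 0 0 1]
T2·T1 = [3 0 0; 0 3/2 0; 0 0 1]
T3·…·T1 = [-9 0 0; 0 -9/2 0; 0 0 1]
T4·…·T1 = [9 0 0; 0 -9/2 0; 0 0 1]
T5·…·T1 = [9 0 0; 9/2 -9/2 0; 0 0 1]
T6·…·T1 = [9/2 0 0; 9 -9 0; 0 0 1]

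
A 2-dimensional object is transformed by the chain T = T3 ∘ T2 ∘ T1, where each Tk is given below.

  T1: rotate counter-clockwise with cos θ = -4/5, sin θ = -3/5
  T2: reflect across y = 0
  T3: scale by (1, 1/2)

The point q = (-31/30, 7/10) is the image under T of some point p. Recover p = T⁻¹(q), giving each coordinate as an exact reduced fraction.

T1 = [-4/5 3/5 0; -3/5 -4/5 0; 0 0 1]
T2·T1 = [-4/5 3/5 0; 3/5 4/5 0; 0 0 1]
T3·…·T1 = [-4/5 3/5 0; 3/10 2/5 0; 0 0 1]
det M = -1/2; M⁻¹ = [-4/5 6/5 0; 3/5 8/5 0; 0 0 1]
M⁻¹ · (-31/30, 7/10)ᵀ = (5/3, 1/2)ᵀ

p = (5/3, 1/2)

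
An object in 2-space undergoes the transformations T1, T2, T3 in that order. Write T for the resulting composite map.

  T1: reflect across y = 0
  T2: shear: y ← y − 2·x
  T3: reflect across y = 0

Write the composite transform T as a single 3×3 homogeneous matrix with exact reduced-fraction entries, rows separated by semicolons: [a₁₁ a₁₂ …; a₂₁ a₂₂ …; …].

T1 = [1 0 0; 0 -1 0; 0 0 1]
T2·T1 = [1 0 0; -2 -1 0; 0 0 1]
T3·…·T1 = [1 0 0; 2 1 0; 0 0 1]

T = [1 0 0; 2 1 0; 0 0 1]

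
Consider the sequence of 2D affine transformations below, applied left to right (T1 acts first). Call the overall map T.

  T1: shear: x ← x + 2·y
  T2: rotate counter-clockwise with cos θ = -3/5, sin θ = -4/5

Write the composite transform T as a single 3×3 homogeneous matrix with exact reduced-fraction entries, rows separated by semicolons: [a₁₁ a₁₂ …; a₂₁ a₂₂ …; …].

T1 = [1 2 0; 0 1 0; 0 0 1]
T2·T1 = [-3/5 -2/5 0; -4/5 -11/5 0; 0 0 1]

T = [-3/5 -2/5 0; -4/5 -11/5 0; 0 0 1]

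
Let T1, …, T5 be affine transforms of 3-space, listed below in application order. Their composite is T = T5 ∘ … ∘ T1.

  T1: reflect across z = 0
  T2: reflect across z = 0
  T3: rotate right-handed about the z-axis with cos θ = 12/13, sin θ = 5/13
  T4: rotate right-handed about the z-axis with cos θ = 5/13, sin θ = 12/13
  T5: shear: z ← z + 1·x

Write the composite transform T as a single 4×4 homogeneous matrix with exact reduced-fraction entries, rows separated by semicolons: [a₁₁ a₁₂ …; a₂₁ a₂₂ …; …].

T1 = [1 0 0 0; 0 1 0 0; 0 0 -1 0; 0 0 0 1]
T2·T1 = [1 0 0 0; 0 1 0 0; 0 0 1 0; 0 0 0 1]
T3·…·T1 = [12/13 -5/13 0 0; 5/13 12/13 0 0; 0 0 1 0; 0 0 0 1]
T4·…·T1 = [0 -1 0 0; 1 0 0 0; 0 0 1 0; 0 0 0 1]
T5·…·T1 = [0 -1 0 0; 1 0 0 0; 0 -1 1 0; 0 0 0 1]

T = [0 -1 0 0; 1 0 0 0; 0 -1 1 0; 0 0 0 1]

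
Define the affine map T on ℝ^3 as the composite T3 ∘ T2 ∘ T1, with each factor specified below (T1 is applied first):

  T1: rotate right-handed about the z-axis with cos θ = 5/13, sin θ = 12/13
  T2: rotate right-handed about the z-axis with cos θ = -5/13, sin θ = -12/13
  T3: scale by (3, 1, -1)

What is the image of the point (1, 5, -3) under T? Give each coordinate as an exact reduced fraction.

T1 rotate right-handed about the z-axis with cos θ = 5/13, sin θ = 12/13: (1, 5, -3) → (-55/13, 37/13, -3)
T2 rotate right-handed about the z-axis with cos θ = -5/13, sin θ = -12/13: (-55/13, 37/13, -3) → (719/169, 475/169, -3)
T3 scale by (3, 1, -1): (719/169, 475/169, -3) → (2157/169, 475/169, 3)

T(p) = (2157/169, 475/169, 3)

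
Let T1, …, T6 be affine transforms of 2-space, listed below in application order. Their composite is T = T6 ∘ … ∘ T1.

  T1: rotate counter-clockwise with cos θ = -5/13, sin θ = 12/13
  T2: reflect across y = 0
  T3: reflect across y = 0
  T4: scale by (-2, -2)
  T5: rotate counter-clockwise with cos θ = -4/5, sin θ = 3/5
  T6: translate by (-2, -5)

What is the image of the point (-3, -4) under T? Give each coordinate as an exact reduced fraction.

T1 rotate counter-clockwise with cos θ = -5/13, sin θ = 12/13: (-3, -4) → (63/13, -16/13)
T2 reflect across y = 0: (63/13, -16/13) → (63/13, 16/13)
T3 reflect across y = 0: (63/13, 16/13) → (63/13, -16/13)
T4 scale by (-2, -2): (63/13, -16/13) → (-126/13, 32/13)
T5 rotate counter-clockwise with cos θ = -4/5, sin θ = 3/5: (-126/13, 32/13) → (408/65, -506/65)
T6 translate by (-2, -5): (408/65, -506/65) → (278/65, -831/65)

T(p) = (278/65, -831/65)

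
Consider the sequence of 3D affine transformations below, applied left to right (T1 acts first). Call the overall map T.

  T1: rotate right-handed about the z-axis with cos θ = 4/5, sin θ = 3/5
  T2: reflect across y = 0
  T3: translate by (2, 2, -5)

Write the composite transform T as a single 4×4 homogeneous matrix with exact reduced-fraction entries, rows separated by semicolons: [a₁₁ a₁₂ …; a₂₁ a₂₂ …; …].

T = [4/5 -3/5 0 2; -3/5 -4/5 0 2; 0 0 1 -5; 0 0 0 1]

T1 = [4/5 -3/5 0 0; 3/5 4/5 0 0; 0 0 1 0; 0 0 0 1]
T2·T1 = [4/5 -3/5 0 0; -3/5 -4/5 0 0; 0 0 1 0; 0 0 0 1]
T3·…·T1 = [4/5 -3/5 0 2; -3/5 -4/5 0 2; 0 0 1 -5; 0 0 0 1]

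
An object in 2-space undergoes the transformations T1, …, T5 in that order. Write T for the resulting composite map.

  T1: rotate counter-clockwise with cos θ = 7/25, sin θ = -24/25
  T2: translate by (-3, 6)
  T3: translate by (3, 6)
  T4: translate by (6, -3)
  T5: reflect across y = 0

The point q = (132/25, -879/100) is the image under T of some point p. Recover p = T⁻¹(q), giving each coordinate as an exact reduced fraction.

T1 = [7/25 24/25 0; -24/25 7/25 0; 0 0 1]
T2·T1 = [7/25 24/25 -3; -24/25 7/25 6; 0 0 1]
T3·…·T1 = [7/25 24/25 0; -24/25 7/25 12; 0 0 1]
T4·…·T1 = [7/25 24/25 6; -24/25 7/25 9; 0 0 1]
T5·…·T1 = [7/25 24/25 6; 24/25 -7/25 -9; 0 0 1]
det M = -1; M⁻¹ = [7/25 24/25 174/25; 24/25 -7/25 -207/25; 0 0 1]
M⁻¹ · (132/25, -879/100)ᵀ = (0, -3/4)ᵀ

p = (0, -3/4)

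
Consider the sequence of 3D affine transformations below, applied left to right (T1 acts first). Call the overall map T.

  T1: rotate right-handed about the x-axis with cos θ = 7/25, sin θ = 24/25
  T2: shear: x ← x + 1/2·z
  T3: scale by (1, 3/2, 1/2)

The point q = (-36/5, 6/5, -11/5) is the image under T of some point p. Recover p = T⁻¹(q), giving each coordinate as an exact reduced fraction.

T1 = [1 0 0 0; 0 7/25 -24/25 0; 0 24/25 7/25 0; 0 0 0 1]
T2·T1 = [1 12/25 7/50 0; 0 7/25 -24/25 0; 0 24/25 7/25 0; 0 0 0 1]
T3·…·T1 = [1 12/25 7/50 0; 0 21/50 -36/25 0; 0 12/25 7/50 0; 0 0 0 1]
det M = 3/4; M⁻¹ = [1 0 -1 0; 0 14/75 48/25 0; 0 -16/25 14/25 0; 0 0 0 1]
M⁻¹ · (-36/5, 6/5, -11/5)ᵀ = (-5, -4, -2)ᵀ

p = (-5, -4, -2)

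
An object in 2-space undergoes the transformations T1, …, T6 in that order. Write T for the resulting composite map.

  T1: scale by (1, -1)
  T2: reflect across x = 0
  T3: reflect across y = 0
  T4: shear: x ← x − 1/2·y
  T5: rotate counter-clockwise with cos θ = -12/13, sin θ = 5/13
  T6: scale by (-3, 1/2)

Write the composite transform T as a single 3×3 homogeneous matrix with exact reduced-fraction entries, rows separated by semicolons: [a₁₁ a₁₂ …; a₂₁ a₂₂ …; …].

T1 = [1 0 0; 0 -1 0; 0 0 1]
T2·T1 = [-1 0 0; 0 -1 0; 0 0 1]
T3·…·T1 = [-1 0 0; 0 1 0; 0 0 1]
T4·…·T1 = [-1 -1/2 0; 0 1 0; 0 0 1]
T5·…·T1 = [12/13 1/13 0; -5/13 -29/26 0; 0 0 1]
T6·…·T1 = [-36/13 -3/13 0; -5/26 -29/52 0; 0 0 1]

T = [-36/13 -3/13 0; -5/26 -29/52 0; 0 0 1]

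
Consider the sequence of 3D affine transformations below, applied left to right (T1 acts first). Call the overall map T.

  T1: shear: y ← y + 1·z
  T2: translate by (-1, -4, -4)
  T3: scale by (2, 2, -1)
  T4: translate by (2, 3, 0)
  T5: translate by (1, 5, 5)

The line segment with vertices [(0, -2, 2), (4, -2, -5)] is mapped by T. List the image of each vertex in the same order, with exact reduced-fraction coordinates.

image vertices: (1, 0, 7), (9, -14, 14)

T1 shear: y ← y + 1·z: (0, -2, 2) → (0, 0, 2); (4, -2, -5) → (4, -7, -5)
T2 translate by (-1, -4, -4): (0, 0, 2) → (-1, -4, -2); (4, -7, -5) → (3, -11, -9)
T3 scale by (2, 2, -1): (-1, -4, -2) → (-2, -8, 2); (3, -11, -9) → (6, -22, 9)
T4 translate by (2, 3, 0): (-2, -8, 2) → (0, -5, 2); (6, -22, 9) → (8, -19, 9)
T5 translate by (1, 5, 5): (0, -5, 2) → (1, 0, 7); (8, -19, 9) → (9, -14, 14)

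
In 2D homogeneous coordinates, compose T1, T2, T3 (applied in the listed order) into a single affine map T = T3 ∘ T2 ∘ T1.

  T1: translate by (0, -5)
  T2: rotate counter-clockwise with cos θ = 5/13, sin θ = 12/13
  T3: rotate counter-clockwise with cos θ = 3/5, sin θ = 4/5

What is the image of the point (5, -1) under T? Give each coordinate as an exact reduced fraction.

T(p) = (171/65, 478/65)

T1 translate by (0, -5): (5, -1) → (5, -6)
T2 rotate counter-clockwise with cos θ = 5/13, sin θ = 12/13: (5, -6) → (97/13, 30/13)
T3 rotate counter-clockwise with cos θ = 3/5, sin θ = 4/5: (97/13, 30/13) → (171/65, 478/65)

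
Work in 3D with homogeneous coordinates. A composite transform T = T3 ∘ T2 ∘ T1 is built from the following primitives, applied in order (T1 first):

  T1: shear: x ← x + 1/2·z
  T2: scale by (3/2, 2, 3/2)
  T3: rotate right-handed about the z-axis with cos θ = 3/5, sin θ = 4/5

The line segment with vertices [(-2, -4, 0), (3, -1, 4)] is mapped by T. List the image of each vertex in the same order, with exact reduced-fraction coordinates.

image vertices: (23/5, -36/5, 0), (61/10, 24/5, 6)

T1 shear: x ← x + 1/2·z: (-2, -4, 0) → (-2, -4, 0); (3, -1, 4) → (5, -1, 4)
T2 scale by (3/2, 2, 3/2): (-2, -4, 0) → (-3, -8, 0); (5, -1, 4) → (15/2, -2, 6)
T3 rotate right-handed about the z-axis with cos θ = 3/5, sin θ = 4/5: (-3, -8, 0) → (23/5, -36/5, 0); (15/2, -2, 6) → (61/10, 24/5, 6)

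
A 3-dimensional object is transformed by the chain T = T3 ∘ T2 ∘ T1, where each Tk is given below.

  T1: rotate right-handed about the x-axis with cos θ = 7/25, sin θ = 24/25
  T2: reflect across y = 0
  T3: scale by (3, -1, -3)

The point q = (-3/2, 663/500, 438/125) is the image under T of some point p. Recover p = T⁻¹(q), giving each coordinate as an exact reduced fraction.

T1 = [1 0 0 0; 0 7/25 -24/25 0; 0 24/25 7/25 0; 0 0 0 1]
T2·T1 = [1 0 0 0; 0 -7/25 24/25 0; 0 24/25 7/25 0; 0 0 0 1]
T3·…·T1 = [3 0 0 0; 0 7/25 -24/25 0; 0 -72/25 -21/25 0; 0 0 0 1]
det M = -9; M⁻¹ = [1/3 0 0 0; 0 7/25 -8/25 0; 0 -24/25 -7/75 0; 0 0 0 1]
M⁻¹ · (-3/2, 663/500, 438/125)ᵀ = (-1/2, -3/4, -8/5)ᵀ

p = (-1/2, -3/4, -8/5)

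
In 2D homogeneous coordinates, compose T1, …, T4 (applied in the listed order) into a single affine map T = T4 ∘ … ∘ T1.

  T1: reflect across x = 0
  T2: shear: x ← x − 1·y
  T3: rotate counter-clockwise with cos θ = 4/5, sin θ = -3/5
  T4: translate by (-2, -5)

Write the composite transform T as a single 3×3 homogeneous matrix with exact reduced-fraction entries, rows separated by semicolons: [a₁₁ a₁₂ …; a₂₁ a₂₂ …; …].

T1 = [-1 0 0; 0 1 0; 0 0 1]
T2·T1 = [-1 -1 0; 0 1 0; 0 0 1]
T3·…·T1 = [-4/5 -1/5 0; 3/5 7/5 0; 0 0 1]
T4·…·T1 = [-4/5 -1/5 -2; 3/5 7/5 -5; 0 0 1]

T = [-4/5 -1/5 -2; 3/5 7/5 -5; 0 0 1]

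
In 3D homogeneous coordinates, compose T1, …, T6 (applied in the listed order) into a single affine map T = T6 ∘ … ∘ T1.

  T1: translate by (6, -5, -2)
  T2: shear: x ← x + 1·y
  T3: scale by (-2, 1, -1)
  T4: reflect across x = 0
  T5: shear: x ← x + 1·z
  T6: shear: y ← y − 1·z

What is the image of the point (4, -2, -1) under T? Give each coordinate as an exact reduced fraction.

T1 translate by (6, -5, -2): (4, -2, -1) → (10, -7, -3)
T2 shear: x ← x + 1·y: (10, -7, -3) → (3, -7, -3)
T3 scale by (-2, 1, -1): (3, -7, -3) → (-6, -7, 3)
T4 reflect across x = 0: (-6, -7, 3) → (6, -7, 3)
T5 shear: x ← x + 1·z: (6, -7, 3) → (9, -7, 3)
T6 shear: y ← y − 1·z: (9, -7, 3) → (9, -10, 3)

T(p) = (9, -10, 3)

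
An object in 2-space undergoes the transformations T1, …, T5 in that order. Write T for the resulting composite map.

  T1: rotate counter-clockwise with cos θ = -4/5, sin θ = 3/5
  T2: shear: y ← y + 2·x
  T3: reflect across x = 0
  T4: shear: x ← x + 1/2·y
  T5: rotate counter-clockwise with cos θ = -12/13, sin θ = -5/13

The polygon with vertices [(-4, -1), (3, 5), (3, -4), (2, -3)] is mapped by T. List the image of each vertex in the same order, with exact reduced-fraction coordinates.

T1 rotate counter-clockwise with cos θ = -4/5, sin θ = 3/5: (-4, -1) → (19/5, -8/5); (3, 5) → (-27/5, -11/5); (3, -4) → (0, 5); (2, -3) → (1/5, 18/5)
T2 shear: y ← y + 2·x: (19/5, -8/5) → (19/5, 6); (-27/5, -11/5) → (-27/5, -13); (0, 5) → (0, 5); (1/5, 18/5) → (1/5, 4)
T3 reflect across x = 0: (19/5, 6) → (-19/5, 6); (-27/5, -13) → (27/5, -13); (0, 5) → (0, 5); (1/5, 4) → (-1/5, 4)
T4 shear: x ← x + 1/2·y: (-19/5, 6) → (-4/5, 6); (27/5, -13) → (-11/10, -13); (0, 5) → (5/2, 5); (-1/5, 4) → (9/5, 4)
T5 rotate counter-clockwise with cos θ = -12/13, sin θ = -5/13: (-4/5, 6) → (198/65, -68/13); (-11/10, -13) → (-259/65, 323/26); (5/2, 5) → (-5/13, -145/26); (9/5, 4) → (-8/65, -57/13)

image vertices: (198/65, -68/13), (-259/65, 323/26), (-5/13, -145/26), (-8/65, -57/13)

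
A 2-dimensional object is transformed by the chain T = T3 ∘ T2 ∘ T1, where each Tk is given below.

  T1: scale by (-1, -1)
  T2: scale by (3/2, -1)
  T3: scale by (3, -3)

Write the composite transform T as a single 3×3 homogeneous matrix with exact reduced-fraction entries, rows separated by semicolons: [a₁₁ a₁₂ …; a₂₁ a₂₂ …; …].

T = [-9/2 0 0; 0 -3 0; 0 0 1]

T1 = [-1 0 0; 0 -1 0; 0 0 1]
T2·T1 = [-3/2 0 0; 0 1 0; 0 0 1]
T3·…·T1 = [-9/2 0 0; 0 -3 0; 0 0 1]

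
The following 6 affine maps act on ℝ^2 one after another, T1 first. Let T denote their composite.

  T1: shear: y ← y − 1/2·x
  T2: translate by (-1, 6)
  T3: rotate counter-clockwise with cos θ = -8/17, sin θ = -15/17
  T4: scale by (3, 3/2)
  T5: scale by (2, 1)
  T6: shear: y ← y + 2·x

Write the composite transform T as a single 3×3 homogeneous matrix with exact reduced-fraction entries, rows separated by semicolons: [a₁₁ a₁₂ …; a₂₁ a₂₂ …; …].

T1 = [1 0 0; -1/2 1 0; 0 0 1]
T2·T1 = [1 0 -1; -1/2 1 6; 0 0 1]
T3·…·T1 = [-31/34 15/17 98/17; -11/17 -8/17 -33/17; 0 0 1]
T4·…·T1 = [-93/34 45/17 294/17; -33/34 -12/17 -99/34; 0 0 1]
T5·…·T1 = [-93/17 90/17 588/17; -33/34 -12/17 -99/34; 0 0 1]
T6·…·T1 = [-93/17 90/17 588/17; -405/34 168/17 2253/34; 0 0 1]

T = [-93/17 90/17 588/17; -405/34 168/17 2253/34; 0 0 1]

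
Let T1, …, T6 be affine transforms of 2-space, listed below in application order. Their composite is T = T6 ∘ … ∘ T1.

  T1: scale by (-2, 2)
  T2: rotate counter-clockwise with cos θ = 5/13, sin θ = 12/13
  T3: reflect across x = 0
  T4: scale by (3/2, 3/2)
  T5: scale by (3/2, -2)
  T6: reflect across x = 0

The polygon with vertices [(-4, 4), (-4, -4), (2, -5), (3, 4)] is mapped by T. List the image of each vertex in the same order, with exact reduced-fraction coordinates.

image vertices: (-126/13, -408/13), (306/13, -168/13), (225/13, 294/13), (-567/26, 96/13)

T1 scale by (-2, 2): (-4, 4) → (8, 8); (-4, -4) → (8, -8); (2, -5) → (-4, -10); (3, 4) → (-6, 8)
T2 rotate counter-clockwise with cos θ = 5/13, sin θ = 12/13: (8, 8) → (-56/13, 136/13); (8, -8) → (136/13, 56/13); (-4, -10) → (100/13, -98/13); (-6, 8) → (-126/13, -32/13)
T3 reflect across x = 0: (-56/13, 136/13) → (56/13, 136/13); (136/13, 56/13) → (-136/13, 56/13); (100/13, -98/13) → (-100/13, -98/13); (-126/13, -32/13) → (126/13, -32/13)
T4 scale by (3/2, 3/2): (56/13, 136/13) → (84/13, 204/13); (-136/13, 56/13) → (-204/13, 84/13); (-100/13, -98/13) → (-150/13, -147/13); (126/13, -32/13) → (189/13, -48/13)
T5 scale by (3/2, -2): (84/13, 204/13) → (126/13, -408/13); (-204/13, 84/13) → (-306/13, -168/13); (-150/13, -147/13) → (-225/13, 294/13); (189/13, -48/13) → (567/26, 96/13)
T6 reflect across x = 0: (126/13, -408/13) → (-126/13, -408/13); (-306/13, -168/13) → (306/13, -168/13); (-225/13, 294/13) → (225/13, 294/13); (567/26, 96/13) → (-567/26, 96/13)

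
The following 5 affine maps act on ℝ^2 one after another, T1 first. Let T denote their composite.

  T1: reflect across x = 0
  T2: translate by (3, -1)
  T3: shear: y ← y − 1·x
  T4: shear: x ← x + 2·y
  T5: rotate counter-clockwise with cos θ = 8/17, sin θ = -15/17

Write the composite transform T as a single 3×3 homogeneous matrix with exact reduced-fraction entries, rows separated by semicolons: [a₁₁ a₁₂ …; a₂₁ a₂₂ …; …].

T = [23/17 31/17 -100/17; -7/17 -22/17 43/17; 0 0 1]

T1 = [-1 0 0; 0 1 0; 0 0 1]
T2·T1 = [-1 0 3; 0 1 -1; 0 0 1]
T3·…·T1 = [-1 0 3; 1 1 -4; 0 0 1]
T4·…·T1 = [1 2 -5; 1 1 -4; 0 0 1]
T5·…·T1 = [23/17 31/17 -100/17; -7/17 -22/17 43/17; 0 0 1]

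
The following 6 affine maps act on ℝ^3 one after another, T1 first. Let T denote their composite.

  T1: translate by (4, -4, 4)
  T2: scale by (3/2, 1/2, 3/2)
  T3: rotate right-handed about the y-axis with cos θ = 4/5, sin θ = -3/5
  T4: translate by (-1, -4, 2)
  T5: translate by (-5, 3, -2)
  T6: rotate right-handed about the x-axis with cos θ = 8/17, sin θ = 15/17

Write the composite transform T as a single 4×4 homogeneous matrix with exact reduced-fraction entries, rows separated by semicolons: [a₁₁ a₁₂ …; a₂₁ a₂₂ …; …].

T1 = [1 0 0 4; 0 1 0 -4; 0 0 1 4; 0 0 0 1]
T2·T1 = [3/2 0 0 6; 0 1/2 0 -2; 0 0 3/2 6; 0 0 0 1]
T3·…·T1 = [6/5 0 -9/10 6/5; 0 1/2 0 -2; 9/10 0 6/5 42/5; 0 0 0 1]
T4·…·T1 = [6/5 0 -9/10 1/5; 0 1/2 0 -6; 9/10 0 6/5 52/5; 0 0 0 1]
T5·…·T1 = [6/5 0 -9/10 -24/5; 0 1/2 0 -3; 9/10 0 6/5 42/5; 0 0 0 1]
T6·…·T1 = [6/5 0 -9/10 -24/5; -27/34 4/17 -18/17 -150/17; 36/85 15/34 48/85 111/85; 0 0 0 1]

T = [6/5 0 -9/10 -24/5; -27/34 4/17 -18/17 -150/17; 36/85 15/34 48/85 111/85; 0 0 0 1]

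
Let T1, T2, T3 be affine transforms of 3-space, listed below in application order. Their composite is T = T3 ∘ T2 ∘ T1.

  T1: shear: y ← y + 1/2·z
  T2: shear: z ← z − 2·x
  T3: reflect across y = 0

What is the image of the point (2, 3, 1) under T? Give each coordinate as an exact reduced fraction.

T(p) = (2, -7/2, -3)

T1 shear: y ← y + 1/2·z: (2, 3, 1) → (2, 7/2, 1)
T2 shear: z ← z − 2·x: (2, 7/2, 1) → (2, 7/2, -3)
T3 reflect across y = 0: (2, 7/2, -3) → (2, -7/2, -3)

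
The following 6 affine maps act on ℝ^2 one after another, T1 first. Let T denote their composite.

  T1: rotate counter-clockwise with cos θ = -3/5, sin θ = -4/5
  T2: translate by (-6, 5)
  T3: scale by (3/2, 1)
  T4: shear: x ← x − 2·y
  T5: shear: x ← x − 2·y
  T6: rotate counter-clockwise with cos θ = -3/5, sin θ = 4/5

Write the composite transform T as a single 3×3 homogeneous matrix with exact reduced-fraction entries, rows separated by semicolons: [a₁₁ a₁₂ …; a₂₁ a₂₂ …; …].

T1 = [-3/5 4/5 0; -4/5 -3/5 0; 0 0 1]
T2·T1 = [-3/5 4/5 -6; -4/5 -3/5 5; 0 0 1]
T3·…·T1 = [-9/10 6/5 -9; -4/5 -3/5 5; 0 0 1]
T4·…·T1 = [7/10 12/5 -19; -4/5 -3/5 5; 0 0 1]
T5·…·T1 = [23/10 18/5 -29; -4/5 -3/5 5; 0 0 1]
T6·…·T1 = [-37/50 -42/25 67/5; 58/25 81/25 -131/5; 0 0 1]

T = [-37/50 -42/25 67/5; 58/25 81/25 -131/5; 0 0 1]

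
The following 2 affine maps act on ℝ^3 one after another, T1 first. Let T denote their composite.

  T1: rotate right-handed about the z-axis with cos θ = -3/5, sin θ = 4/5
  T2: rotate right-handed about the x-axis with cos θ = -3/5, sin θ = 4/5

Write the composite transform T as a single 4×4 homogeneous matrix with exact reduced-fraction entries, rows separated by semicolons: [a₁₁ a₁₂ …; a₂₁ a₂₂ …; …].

T1 = [-3/5 -4/5 0 0; 4/5 -3/5 0 0; 0 0 1 0; 0 0 0 1]
T2·T1 = [-3/5 -4/5 0 0; -12/25 9/25 -4/5 0; 16/25 -12/25 -3/5 0; 0 0 0 1]

T = [-3/5 -4/5 0 0; -12/25 9/25 -4/5 0; 16/25 -12/25 -3/5 0; 0 0 0 1]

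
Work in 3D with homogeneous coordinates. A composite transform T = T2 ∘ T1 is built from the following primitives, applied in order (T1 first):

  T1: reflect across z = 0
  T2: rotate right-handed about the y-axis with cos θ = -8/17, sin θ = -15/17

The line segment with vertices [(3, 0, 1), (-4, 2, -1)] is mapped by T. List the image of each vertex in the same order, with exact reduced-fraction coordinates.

image vertices: (-9/17, 0, 53/17), (1, 2, -4)

T1 reflect across z = 0: (3, 0, 1) → (3, 0, -1); (-4, 2, -1) → (-4, 2, 1)
T2 rotate right-handed about the y-axis with cos θ = -8/17, sin θ = -15/17: (3, 0, -1) → (-9/17, 0, 53/17); (-4, 2, 1) → (1, 2, -4)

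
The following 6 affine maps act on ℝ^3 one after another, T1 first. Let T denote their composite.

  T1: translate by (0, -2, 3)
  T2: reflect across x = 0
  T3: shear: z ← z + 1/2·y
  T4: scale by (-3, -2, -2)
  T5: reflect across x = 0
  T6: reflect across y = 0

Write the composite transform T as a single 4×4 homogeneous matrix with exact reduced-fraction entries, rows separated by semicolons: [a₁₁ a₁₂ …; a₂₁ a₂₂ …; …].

T1 = [1 0 0 0; 0 1 0 -2; 0 0 1 3; 0 0 0 1]
T2·T1 = [-1 0 0 0; 0 1 0 -2; 0 0 1 3; 0 0 0 1]
T3·…·T1 = [-1 0 0 0; 0 1 0 -2; 0 1/2 1 2; 0 0 0 1]
T4·…·T1 = [3 0 0 0; 0 -2 0 4; 0 -1 -2 -4; 0 0 0 1]
T5·…·T1 = [-3 0 0 0; 0 -2 0 4; 0 -1 -2 -4; 0 0 0 1]
T6·…·T1 = [-3 0 0 0; 0 2 0 -4; 0 -1 -2 -4; 0 0 0 1]

T = [-3 0 0 0; 0 2 0 -4; 0 -1 -2 -4; 0 0 0 1]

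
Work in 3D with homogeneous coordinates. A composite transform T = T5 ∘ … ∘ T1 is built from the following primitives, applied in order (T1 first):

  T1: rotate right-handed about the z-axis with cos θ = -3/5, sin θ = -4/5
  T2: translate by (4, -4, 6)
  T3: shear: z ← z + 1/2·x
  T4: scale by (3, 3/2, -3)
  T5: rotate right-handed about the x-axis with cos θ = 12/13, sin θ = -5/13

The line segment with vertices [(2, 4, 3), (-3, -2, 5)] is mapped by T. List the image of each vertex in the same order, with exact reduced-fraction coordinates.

image vertices: (18, -324/13, -372/13), (63/5, -2037/130, -2343/65)

T1 rotate right-handed about the z-axis with cos θ = -3/5, sin θ = -4/5: (2, 4, 3) → (2, -4, 3); (-3, -2, 5) → (1/5, 18/5, 5)
T2 translate by (4, -4, 6): (2, -4, 3) → (6, -8, 9); (1/5, 18/5, 5) → (21/5, -2/5, 11)
T3 shear: z ← z + 1/2·x: (6, -8, 9) → (6, -8, 12); (21/5, -2/5, 11) → (21/5, -2/5, 131/10)
T4 scale by (3, 3/2, -3): (6, -8, 12) → (18, -12, -36); (21/5, -2/5, 131/10) → (63/5, -3/5, -393/10)
T5 rotate right-handed about the x-axis with cos θ = 12/13, sin θ = -5/13: (18, -12, -36) → (18, -324/13, -372/13); (63/5, -3/5, -393/10) → (63/5, -2037/130, -2343/65)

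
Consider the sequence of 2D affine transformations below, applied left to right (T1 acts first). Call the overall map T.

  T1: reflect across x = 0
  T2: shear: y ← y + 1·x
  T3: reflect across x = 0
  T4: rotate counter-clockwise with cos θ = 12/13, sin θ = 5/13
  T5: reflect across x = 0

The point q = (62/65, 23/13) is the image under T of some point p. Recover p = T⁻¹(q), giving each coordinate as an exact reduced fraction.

p = (-1/5, 9/5)

T1 = [-1 0 0; 0 1 0; 0 0 1]
T2·T1 = [-1 0 0; -1 1 0; 0 0 1]
T3·…·T1 = [1 0 0; -1 1 0; 0 0 1]
T4·…·T1 = [17/13 -5/13 0; -7/13 12/13 0; 0 0 1]
T5·…·T1 = [-17/13 5/13 0; -7/13 12/13 0; 0 0 1]
det M = -1; M⁻¹ = [-12/13 5/13 0; -7/13 17/13 0; 0 0 1]
M⁻¹ · (62/65, 23/13)ᵀ = (-1/5, 9/5)ᵀ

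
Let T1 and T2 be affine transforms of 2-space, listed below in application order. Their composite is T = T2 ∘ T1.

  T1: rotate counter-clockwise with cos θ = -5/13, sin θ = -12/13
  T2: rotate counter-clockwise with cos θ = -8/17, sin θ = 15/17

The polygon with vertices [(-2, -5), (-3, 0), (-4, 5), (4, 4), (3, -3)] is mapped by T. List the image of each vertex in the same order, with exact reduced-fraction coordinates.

image vertices: (-335/221, -1142/221), (-660/221, -63/221), (-985/221, 1016/221), (796/221, 964/221), (723/221, -597/221)

T1 rotate counter-clockwise with cos θ = -5/13, sin θ = -12/13: (-2, -5) → (-50/13, 49/13); (-3, 0) → (15/13, 36/13); (-4, 5) → (80/13, 23/13); (4, 4) → (28/13, -68/13); (3, -3) → (-51/13, -21/13)
T2 rotate counter-clockwise with cos θ = -8/17, sin θ = 15/17: (-50/13, 49/13) → (-335/221, -1142/221); (15/13, 36/13) → (-660/221, -63/221); (80/13, 23/13) → (-985/221, 1016/221); (28/13, -68/13) → (796/221, 964/221); (-51/13, -21/13) → (723/221, -597/221)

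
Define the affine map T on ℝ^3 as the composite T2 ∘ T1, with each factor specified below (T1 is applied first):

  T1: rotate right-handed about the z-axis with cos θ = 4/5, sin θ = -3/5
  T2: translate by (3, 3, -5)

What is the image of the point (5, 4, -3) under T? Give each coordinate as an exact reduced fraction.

T(p) = (47/5, 16/5, -8)

T1 rotate right-handed about the z-axis with cos θ = 4/5, sin θ = -3/5: (5, 4, -3) → (32/5, 1/5, -3)
T2 translate by (3, 3, -5): (32/5, 1/5, -3) → (47/5, 16/5, -8)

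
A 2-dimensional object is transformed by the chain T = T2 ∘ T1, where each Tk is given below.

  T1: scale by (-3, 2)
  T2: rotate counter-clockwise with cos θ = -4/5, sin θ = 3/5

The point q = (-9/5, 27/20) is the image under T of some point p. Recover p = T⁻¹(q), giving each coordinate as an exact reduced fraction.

T1 = [-3 0 0; 0 2 0; 0 0 1]
T2·T1 = [12/5 -6/5 0; -9/5 -8/5 0; 0 0 1]
det M = -6; M⁻¹ = [4/15 -1/5 0; -3/10 -2/5 0; 0 0 1]
M⁻¹ · (-9/5, 27/20)ᵀ = (-3/4, 0)ᵀ

p = (-3/4, 0)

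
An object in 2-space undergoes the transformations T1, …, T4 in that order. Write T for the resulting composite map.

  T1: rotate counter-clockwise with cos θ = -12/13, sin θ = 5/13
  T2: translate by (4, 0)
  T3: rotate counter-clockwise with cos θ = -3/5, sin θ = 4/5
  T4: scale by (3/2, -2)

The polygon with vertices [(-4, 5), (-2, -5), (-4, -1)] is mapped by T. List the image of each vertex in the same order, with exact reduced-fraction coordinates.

image vertices: (57/26, -216/13), (-1509/130, -508/65), (-849/130, -888/65)

T1 rotate counter-clockwise with cos θ = -12/13, sin θ = 5/13: (-4, 5) → (23/13, -80/13); (-2, -5) → (49/13, 50/13); (-4, -1) → (53/13, -8/13)
T2 translate by (4, 0): (23/13, -80/13) → (75/13, -80/13); (49/13, 50/13) → (101/13, 50/13); (53/13, -8/13) → (105/13, -8/13)
T3 rotate counter-clockwise with cos θ = -3/5, sin θ = 4/5: (75/13, -80/13) → (19/13, 108/13); (101/13, 50/13) → (-503/65, 254/65); (105/13, -8/13) → (-283/65, 444/65)
T4 scale by (3/2, -2): (19/13, 108/13) → (57/26, -216/13); (-503/65, 254/65) → (-1509/130, -508/65); (-283/65, 444/65) → (-849/130, -888/65)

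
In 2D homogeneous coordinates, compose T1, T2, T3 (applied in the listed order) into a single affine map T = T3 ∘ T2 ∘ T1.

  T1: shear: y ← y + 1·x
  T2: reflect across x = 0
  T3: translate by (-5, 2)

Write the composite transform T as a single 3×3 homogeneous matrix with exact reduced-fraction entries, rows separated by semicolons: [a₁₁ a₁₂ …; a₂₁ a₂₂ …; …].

T1 = [1 0 0; 1 1 0; 0 0 1]
T2·T1 = [-1 0 0; 1 1 0; 0 0 1]
T3·…·T1 = [-1 0 -5; 1 1 2; 0 0 1]

T = [-1 0 -5; 1 1 2; 0 0 1]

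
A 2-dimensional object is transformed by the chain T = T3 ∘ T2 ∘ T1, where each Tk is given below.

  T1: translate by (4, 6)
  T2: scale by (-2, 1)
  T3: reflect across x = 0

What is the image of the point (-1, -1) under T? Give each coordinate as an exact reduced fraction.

T1 translate by (4, 6): (-1, -1) → (3, 5)
T2 scale by (-2, 1): (3, 5) → (-6, 5)
T3 reflect across x = 0: (-6, 5) → (6, 5)

T(p) = (6, 5)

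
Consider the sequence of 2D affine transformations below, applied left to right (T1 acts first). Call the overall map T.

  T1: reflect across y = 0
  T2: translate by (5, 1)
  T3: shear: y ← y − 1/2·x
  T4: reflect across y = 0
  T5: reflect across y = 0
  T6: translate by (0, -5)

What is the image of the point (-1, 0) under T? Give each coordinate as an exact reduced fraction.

T1 reflect across y = 0: (-1, 0) → (-1, 0)
T2 translate by (5, 1): (-1, 0) → (4, 1)
T3 shear: y ← y − 1/2·x: (4, 1) → (4, -1)
T4 reflect across y = 0: (4, -1) → (4, 1)
T5 reflect across y = 0: (4, 1) → (4, -1)
T6 translate by (0, -5): (4, -1) → (4, -6)

T(p) = (4, -6)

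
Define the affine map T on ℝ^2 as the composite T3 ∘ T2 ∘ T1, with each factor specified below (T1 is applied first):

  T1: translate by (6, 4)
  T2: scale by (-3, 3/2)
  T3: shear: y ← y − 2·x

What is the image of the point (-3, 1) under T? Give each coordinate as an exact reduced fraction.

T1 translate by (6, 4): (-3, 1) → (3, 5)
T2 scale by (-3, 3/2): (3, 5) → (-9, 15/2)
T3 shear: y ← y − 2·x: (-9, 15/2) → (-9, 51/2)

T(p) = (-9, 51/2)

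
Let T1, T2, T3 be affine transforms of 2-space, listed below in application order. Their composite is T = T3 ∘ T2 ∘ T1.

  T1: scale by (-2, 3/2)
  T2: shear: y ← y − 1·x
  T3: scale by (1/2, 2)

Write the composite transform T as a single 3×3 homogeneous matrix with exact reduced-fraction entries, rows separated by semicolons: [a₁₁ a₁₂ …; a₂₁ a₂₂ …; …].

T1 = [-2 0 0; 0 3/2 0; 0 0 1]
T2·T1 = [-2 0 0; 2 3/2 0; 0 0 1]
T3·…·T1 = [-1 0 0; 4 3 0; 0 0 1]

T = [-1 0 0; 4 3 0; 0 0 1]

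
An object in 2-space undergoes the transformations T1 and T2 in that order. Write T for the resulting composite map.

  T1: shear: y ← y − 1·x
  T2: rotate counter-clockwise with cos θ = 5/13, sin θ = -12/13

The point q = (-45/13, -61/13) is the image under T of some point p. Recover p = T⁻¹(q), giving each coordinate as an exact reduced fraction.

p = (3, -2)

T1 = [1 0 0; -1 1 0; 0 0 1]
T2·T1 = [-7/13 12/13 0; -17/13 5/13 0; 0 0 1]
det M = 1; M⁻¹ = [5/13 -12/13 0; 17/13 -7/13 0; 0 0 1]
M⁻¹ · (-45/13, -61/13)ᵀ = (3, -2)ᵀ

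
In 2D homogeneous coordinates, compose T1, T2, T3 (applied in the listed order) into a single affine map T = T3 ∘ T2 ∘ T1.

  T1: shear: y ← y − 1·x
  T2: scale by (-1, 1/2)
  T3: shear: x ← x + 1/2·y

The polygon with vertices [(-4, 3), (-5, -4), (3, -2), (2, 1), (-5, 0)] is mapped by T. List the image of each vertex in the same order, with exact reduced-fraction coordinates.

T1 shear: y ← y − 1·x: (-4, 3) → (-4, 7); (-5, -4) → (-5, 1); (3, -2) → (3, -5); (2, 1) → (2, -1); (-5, 0) → (-5, 5)
T2 scale by (-1, 1/2): (-4, 7) → (4, 7/2); (-5, 1) → (5, 1/2); (3, -5) → (-3, -5/2); (2, -1) → (-2, -1/2); (-5, 5) → (5, 5/2)
T3 shear: x ← x + 1/2·y: (4, 7/2) → (23/4, 7/2); (5, 1/2) → (21/4, 1/2); (-3, -5/2) → (-17/4, -5/2); (-2, -1/2) → (-9/4, -1/2); (5, 5/2) → (25/4, 5/2)

image vertices: (23/4, 7/2), (21/4, 1/2), (-17/4, -5/2), (-9/4, -1/2), (25/4, 5/2)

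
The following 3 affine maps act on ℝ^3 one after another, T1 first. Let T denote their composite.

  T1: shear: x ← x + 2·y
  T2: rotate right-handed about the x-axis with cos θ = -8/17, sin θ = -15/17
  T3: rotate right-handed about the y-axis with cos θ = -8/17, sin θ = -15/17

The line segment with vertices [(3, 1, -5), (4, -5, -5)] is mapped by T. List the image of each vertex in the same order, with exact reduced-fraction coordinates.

T1 shear: x ← x + 2·y: (3, 1, -5) → (5, 1, -5); (4, -5, -5) → (-6, -5, -5)
T2 rotate right-handed about the x-axis with cos θ = -8/17, sin θ = -15/17: (5, 1, -5) → (5, -83/17, 25/17); (-6, -5, -5) → (-6, -35/17, 115/17)
T3 rotate right-handed about the y-axis with cos θ = -8/17, sin θ = -15/17: (5, -83/17, 25/17) → (-1055/289, -83/17, 1075/289); (-6, -35/17, 115/17) → (-909/289, -35/17, -2450/289)

image vertices: (-1055/289, -83/17, 1075/289), (-909/289, -35/17, -2450/289)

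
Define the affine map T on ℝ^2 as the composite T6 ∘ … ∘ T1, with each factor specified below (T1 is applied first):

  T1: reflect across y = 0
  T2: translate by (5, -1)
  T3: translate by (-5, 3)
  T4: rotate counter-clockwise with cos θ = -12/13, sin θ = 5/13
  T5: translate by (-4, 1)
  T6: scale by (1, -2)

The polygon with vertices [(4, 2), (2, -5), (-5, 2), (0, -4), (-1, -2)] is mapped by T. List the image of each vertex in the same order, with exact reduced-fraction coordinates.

image vertices: (-100/13, -66/13), (-111/13, 122/13), (8/13, 24/13), (-82/13, 118/13), (-60/13, 80/13)

T1 reflect across y = 0: (4, 2) → (4, -2); (2, -5) → (2, 5); (-5, 2) → (-5, -2); (0, -4) → (0, 4); (-1, -2) → (-1, 2)
T2 translate by (5, -1): (4, -2) → (9, -3); (2, 5) → (7, 4); (-5, -2) → (0, -3); (0, 4) → (5, 3); (-1, 2) → (4, 1)
T3 translate by (-5, 3): (9, -3) → (4, 0); (7, 4) → (2, 7); (0, -3) → (-5, 0); (5, 3) → (0, 6); (4, 1) → (-1, 4)
T4 rotate counter-clockwise with cos θ = -12/13, sin θ = 5/13: (4, 0) → (-48/13, 20/13); (2, 7) → (-59/13, -74/13); (-5, 0) → (60/13, -25/13); (0, 6) → (-30/13, -72/13); (-1, 4) → (-8/13, -53/13)
T5 translate by (-4, 1): (-48/13, 20/13) → (-100/13, 33/13); (-59/13, -74/13) → (-111/13, -61/13); (60/13, -25/13) → (8/13, -12/13); (-30/13, -72/13) → (-82/13, -59/13); (-8/13, -53/13) → (-60/13, -40/13)
T6 scale by (1, -2): (-100/13, 33/13) → (-100/13, -66/13); (-111/13, -61/13) → (-111/13, 122/13); (8/13, -12/13) → (8/13, 24/13); (-82/13, -59/13) → (-82/13, 118/13); (-60/13, -40/13) → (-60/13, 80/13)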